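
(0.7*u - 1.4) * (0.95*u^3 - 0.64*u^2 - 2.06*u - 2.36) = 0.665*u^4 - 1.778*u^3 - 0.546*u^2 + 1.232*u + 3.304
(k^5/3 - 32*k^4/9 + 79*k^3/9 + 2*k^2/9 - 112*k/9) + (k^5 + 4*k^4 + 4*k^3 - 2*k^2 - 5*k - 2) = 4*k^5/3 + 4*k^4/9 + 115*k^3/9 - 16*k^2/9 - 157*k/9 - 2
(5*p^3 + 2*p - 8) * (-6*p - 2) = -30*p^4 - 10*p^3 - 12*p^2 + 44*p + 16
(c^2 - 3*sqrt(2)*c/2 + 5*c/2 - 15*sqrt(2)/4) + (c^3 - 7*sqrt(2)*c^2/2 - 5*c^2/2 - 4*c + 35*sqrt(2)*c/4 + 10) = c^3 - 7*sqrt(2)*c^2/2 - 3*c^2/2 - 3*c/2 + 29*sqrt(2)*c/4 - 15*sqrt(2)/4 + 10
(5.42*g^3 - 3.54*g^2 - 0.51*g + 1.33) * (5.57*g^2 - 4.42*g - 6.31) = 30.1894*g^5 - 43.6742*g^4 - 21.3941*g^3 + 31.9997*g^2 - 2.6605*g - 8.3923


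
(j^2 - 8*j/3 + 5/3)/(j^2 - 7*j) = (3*j^2 - 8*j + 5)/(3*j*(j - 7))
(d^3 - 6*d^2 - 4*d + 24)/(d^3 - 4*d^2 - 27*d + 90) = (d^2 - 4)/(d^2 + 2*d - 15)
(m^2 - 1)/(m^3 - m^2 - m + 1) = 1/(m - 1)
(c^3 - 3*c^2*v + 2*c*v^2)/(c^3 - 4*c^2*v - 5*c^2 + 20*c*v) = (c^2 - 3*c*v + 2*v^2)/(c^2 - 4*c*v - 5*c + 20*v)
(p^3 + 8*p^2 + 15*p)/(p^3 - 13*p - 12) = p*(p + 5)/(p^2 - 3*p - 4)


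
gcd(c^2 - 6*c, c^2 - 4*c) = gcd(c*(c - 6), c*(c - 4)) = c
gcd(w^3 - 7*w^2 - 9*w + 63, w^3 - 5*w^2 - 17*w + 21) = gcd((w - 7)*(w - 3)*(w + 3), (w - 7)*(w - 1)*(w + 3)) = w^2 - 4*w - 21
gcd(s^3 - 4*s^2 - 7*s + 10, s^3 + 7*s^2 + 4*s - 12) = s^2 + s - 2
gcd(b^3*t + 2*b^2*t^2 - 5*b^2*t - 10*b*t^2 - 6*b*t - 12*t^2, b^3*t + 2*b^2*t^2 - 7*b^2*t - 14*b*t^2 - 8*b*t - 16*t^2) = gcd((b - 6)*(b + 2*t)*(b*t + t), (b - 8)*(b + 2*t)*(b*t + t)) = b^2*t + 2*b*t^2 + b*t + 2*t^2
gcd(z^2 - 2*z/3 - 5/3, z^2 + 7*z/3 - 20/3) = z - 5/3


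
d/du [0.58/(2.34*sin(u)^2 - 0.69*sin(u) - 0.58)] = (0.4002 - 2.7144*sin(u))*cos(u)/(-2.34*sin(u)^2 + 0.69*sin(u) + 0.58)^2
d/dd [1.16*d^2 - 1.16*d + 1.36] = 2.32*d - 1.16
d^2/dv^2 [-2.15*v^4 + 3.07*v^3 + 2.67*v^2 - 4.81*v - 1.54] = -25.8*v^2 + 18.42*v + 5.34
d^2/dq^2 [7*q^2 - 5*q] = 14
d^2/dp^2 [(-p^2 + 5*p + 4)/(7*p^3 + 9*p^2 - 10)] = 2*(-49*p^6 + 735*p^5 + 2121*p^4 + 1931*p^3 + 2802*p^2 + 2190*p + 260)/(343*p^9 + 1323*p^8 + 1701*p^7 - 741*p^6 - 3780*p^5 - 2430*p^4 + 2100*p^3 + 2700*p^2 - 1000)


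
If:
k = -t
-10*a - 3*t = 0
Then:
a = -3*t/10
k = -t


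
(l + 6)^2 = l^2 + 12*l + 36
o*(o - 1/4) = o^2 - o/4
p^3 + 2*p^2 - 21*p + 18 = (p - 3)*(p - 1)*(p + 6)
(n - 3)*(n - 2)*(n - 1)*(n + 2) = n^4 - 4*n^3 - n^2 + 16*n - 12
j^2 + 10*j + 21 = (j + 3)*(j + 7)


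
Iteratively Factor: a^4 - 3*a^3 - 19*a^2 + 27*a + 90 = (a - 5)*(a^3 + 2*a^2 - 9*a - 18) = (a - 5)*(a + 3)*(a^2 - a - 6) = (a - 5)*(a - 3)*(a + 3)*(a + 2)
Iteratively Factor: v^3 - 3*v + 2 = (v - 1)*(v^2 + v - 2) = (v - 1)^2*(v + 2)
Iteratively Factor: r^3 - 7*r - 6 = (r - 3)*(r^2 + 3*r + 2) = (r - 3)*(r + 2)*(r + 1)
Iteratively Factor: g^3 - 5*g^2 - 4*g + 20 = (g - 5)*(g^2 - 4) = (g - 5)*(g + 2)*(g - 2)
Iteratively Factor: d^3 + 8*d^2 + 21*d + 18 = (d + 3)*(d^2 + 5*d + 6) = (d + 2)*(d + 3)*(d + 3)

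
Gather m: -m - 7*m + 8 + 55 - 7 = 56 - 8*m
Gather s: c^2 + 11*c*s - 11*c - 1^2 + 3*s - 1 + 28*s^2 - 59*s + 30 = c^2 - 11*c + 28*s^2 + s*(11*c - 56) + 28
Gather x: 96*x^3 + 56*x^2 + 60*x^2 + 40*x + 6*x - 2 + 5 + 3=96*x^3 + 116*x^2 + 46*x + 6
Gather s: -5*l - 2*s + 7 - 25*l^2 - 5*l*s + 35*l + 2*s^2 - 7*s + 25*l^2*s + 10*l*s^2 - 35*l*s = -25*l^2 + 30*l + s^2*(10*l + 2) + s*(25*l^2 - 40*l - 9) + 7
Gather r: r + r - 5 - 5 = 2*r - 10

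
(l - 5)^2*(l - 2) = l^3 - 12*l^2 + 45*l - 50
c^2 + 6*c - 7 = (c - 1)*(c + 7)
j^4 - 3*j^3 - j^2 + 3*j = j*(j - 3)*(j - 1)*(j + 1)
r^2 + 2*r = r*(r + 2)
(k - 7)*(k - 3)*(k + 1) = k^3 - 9*k^2 + 11*k + 21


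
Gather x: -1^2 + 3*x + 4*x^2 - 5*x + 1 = 4*x^2 - 2*x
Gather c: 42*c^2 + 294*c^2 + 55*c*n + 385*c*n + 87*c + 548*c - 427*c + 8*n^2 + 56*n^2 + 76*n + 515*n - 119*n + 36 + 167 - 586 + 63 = 336*c^2 + c*(440*n + 208) + 64*n^2 + 472*n - 320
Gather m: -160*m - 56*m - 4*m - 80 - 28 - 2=-220*m - 110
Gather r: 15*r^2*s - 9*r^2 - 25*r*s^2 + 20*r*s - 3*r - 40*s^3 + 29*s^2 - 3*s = r^2*(15*s - 9) + r*(-25*s^2 + 20*s - 3) - 40*s^3 + 29*s^2 - 3*s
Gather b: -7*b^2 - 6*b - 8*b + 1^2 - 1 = -7*b^2 - 14*b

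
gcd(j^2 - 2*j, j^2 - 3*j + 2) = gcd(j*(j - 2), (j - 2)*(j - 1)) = j - 2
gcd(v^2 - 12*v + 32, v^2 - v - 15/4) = 1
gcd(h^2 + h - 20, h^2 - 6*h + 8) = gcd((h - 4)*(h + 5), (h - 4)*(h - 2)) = h - 4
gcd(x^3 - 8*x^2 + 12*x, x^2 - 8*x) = x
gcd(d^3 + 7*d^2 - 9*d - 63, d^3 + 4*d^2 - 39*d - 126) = d^2 + 10*d + 21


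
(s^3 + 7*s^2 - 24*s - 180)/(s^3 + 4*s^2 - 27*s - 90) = (s + 6)/(s + 3)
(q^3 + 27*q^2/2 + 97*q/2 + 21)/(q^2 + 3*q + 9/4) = 2*(2*q^3 + 27*q^2 + 97*q + 42)/(4*q^2 + 12*q + 9)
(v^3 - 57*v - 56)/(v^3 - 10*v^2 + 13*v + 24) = (v + 7)/(v - 3)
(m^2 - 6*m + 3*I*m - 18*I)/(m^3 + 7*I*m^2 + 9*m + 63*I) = (m - 6)/(m^2 + 4*I*m + 21)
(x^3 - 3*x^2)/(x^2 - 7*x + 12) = x^2/(x - 4)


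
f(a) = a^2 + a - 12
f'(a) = 2*a + 1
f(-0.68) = -12.22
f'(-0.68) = -0.36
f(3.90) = 7.11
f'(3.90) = 8.80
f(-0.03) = -12.03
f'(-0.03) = 0.94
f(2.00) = -6.00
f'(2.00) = 5.00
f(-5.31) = 10.89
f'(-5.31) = -9.62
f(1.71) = -7.37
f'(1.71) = 4.42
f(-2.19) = -9.39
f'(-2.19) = -3.38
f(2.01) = -5.95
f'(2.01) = 5.02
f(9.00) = 78.00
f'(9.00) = 19.00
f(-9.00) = 60.00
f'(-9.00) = -17.00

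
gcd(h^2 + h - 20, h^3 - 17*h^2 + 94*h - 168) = h - 4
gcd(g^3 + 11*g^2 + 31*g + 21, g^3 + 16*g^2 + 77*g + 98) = g + 7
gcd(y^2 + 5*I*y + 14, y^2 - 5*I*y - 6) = y - 2*I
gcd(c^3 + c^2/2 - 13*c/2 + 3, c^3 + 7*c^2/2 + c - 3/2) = c^2 + 5*c/2 - 3/2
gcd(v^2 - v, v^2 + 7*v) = v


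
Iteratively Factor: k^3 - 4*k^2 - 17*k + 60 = (k - 5)*(k^2 + k - 12) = (k - 5)*(k + 4)*(k - 3)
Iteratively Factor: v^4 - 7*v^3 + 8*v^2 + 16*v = (v - 4)*(v^3 - 3*v^2 - 4*v) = (v - 4)*(v + 1)*(v^2 - 4*v) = v*(v - 4)*(v + 1)*(v - 4)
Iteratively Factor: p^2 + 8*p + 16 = (p + 4)*(p + 4)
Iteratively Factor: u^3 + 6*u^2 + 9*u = (u)*(u^2 + 6*u + 9) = u*(u + 3)*(u + 3)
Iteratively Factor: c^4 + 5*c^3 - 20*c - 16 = (c + 1)*(c^3 + 4*c^2 - 4*c - 16) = (c - 2)*(c + 1)*(c^2 + 6*c + 8) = (c - 2)*(c + 1)*(c + 2)*(c + 4)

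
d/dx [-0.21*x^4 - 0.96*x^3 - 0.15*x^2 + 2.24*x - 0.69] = -0.84*x^3 - 2.88*x^2 - 0.3*x + 2.24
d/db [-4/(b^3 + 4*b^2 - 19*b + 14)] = 4*(3*b^2 + 8*b - 19)/(b^3 + 4*b^2 - 19*b + 14)^2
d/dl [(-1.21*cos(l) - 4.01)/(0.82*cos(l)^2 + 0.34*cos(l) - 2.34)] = (0.9922*sin(l)^2 - 6.5764*cos(l) - 5.187)*sin(l)/(0.82*cos(l)^2 + 0.34*cos(l) - 2.34)^2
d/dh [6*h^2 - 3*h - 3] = 12*h - 3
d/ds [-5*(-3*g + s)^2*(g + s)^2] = 10*(-2*g + 2*s)*(g + s)*(3*g - s)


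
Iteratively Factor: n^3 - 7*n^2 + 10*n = (n)*(n^2 - 7*n + 10) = n*(n - 5)*(n - 2)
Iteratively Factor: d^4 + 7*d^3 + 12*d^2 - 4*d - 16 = (d + 2)*(d^3 + 5*d^2 + 2*d - 8) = (d - 1)*(d + 2)*(d^2 + 6*d + 8) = (d - 1)*(d + 2)*(d + 4)*(d + 2)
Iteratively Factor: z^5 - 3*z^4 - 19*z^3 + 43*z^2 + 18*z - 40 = (z - 2)*(z^4 - z^3 - 21*z^2 + z + 20) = (z - 2)*(z + 4)*(z^3 - 5*z^2 - z + 5) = (z - 5)*(z - 2)*(z + 4)*(z^2 - 1) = (z - 5)*(z - 2)*(z + 1)*(z + 4)*(z - 1)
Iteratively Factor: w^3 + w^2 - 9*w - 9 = (w - 3)*(w^2 + 4*w + 3) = (w - 3)*(w + 3)*(w + 1)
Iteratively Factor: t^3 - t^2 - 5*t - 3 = (t + 1)*(t^2 - 2*t - 3) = (t - 3)*(t + 1)*(t + 1)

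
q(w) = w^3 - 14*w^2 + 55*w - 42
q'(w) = 3*w^2 - 28*w + 55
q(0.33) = -25.34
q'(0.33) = 46.09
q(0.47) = -19.14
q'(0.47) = 42.50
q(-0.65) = -83.94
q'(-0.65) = 74.47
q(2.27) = 22.41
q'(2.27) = 6.90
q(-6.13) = -1135.57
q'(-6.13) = 339.37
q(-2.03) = -219.71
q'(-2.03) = 124.20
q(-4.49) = -661.71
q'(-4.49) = 241.20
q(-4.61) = -691.05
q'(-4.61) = 247.84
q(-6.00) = -1092.00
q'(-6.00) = 331.00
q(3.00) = 24.00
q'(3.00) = -2.00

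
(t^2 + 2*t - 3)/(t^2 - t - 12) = (t - 1)/(t - 4)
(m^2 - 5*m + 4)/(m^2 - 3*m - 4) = (m - 1)/(m + 1)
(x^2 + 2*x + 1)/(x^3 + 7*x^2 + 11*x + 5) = 1/(x + 5)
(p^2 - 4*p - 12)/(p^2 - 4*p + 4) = (p^2 - 4*p - 12)/(p^2 - 4*p + 4)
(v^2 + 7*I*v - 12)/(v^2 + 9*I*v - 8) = (v^2 + 7*I*v - 12)/(v^2 + 9*I*v - 8)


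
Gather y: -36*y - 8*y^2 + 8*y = -8*y^2 - 28*y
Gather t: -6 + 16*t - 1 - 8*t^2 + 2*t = -8*t^2 + 18*t - 7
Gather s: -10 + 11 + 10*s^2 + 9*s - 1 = 10*s^2 + 9*s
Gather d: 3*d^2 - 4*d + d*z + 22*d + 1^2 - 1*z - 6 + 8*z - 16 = 3*d^2 + d*(z + 18) + 7*z - 21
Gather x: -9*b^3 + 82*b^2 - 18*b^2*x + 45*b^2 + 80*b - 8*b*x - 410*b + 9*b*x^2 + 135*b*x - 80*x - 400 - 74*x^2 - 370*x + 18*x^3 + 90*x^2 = -9*b^3 + 127*b^2 - 330*b + 18*x^3 + x^2*(9*b + 16) + x*(-18*b^2 + 127*b - 450) - 400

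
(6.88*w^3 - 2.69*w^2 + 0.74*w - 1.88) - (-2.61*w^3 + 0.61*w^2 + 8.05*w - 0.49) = 9.49*w^3 - 3.3*w^2 - 7.31*w - 1.39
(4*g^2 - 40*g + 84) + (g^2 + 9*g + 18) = 5*g^2 - 31*g + 102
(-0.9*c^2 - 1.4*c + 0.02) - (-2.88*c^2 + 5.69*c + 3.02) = 1.98*c^2 - 7.09*c - 3.0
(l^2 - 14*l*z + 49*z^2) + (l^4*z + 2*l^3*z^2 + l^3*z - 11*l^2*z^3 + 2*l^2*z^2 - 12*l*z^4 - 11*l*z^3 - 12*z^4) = l^4*z + 2*l^3*z^2 + l^3*z - 11*l^2*z^3 + 2*l^2*z^2 + l^2 - 12*l*z^4 - 11*l*z^3 - 14*l*z - 12*z^4 + 49*z^2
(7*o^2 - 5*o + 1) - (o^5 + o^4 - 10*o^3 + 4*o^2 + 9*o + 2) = -o^5 - o^4 + 10*o^3 + 3*o^2 - 14*o - 1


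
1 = 1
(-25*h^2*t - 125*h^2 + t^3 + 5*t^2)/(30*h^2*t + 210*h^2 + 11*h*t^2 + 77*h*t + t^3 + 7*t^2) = (-5*h*t - 25*h + t^2 + 5*t)/(6*h*t + 42*h + t^2 + 7*t)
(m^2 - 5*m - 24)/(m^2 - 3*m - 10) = (-m^2 + 5*m + 24)/(-m^2 + 3*m + 10)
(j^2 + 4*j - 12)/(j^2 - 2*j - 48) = (j - 2)/(j - 8)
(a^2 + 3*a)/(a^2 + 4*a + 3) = a/(a + 1)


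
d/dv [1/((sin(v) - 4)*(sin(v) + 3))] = (-sin(2*v) + cos(v))/((sin(v) - 4)^2*(sin(v) + 3)^2)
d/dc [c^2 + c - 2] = 2*c + 1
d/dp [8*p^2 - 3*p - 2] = 16*p - 3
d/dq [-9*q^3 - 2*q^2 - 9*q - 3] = -27*q^2 - 4*q - 9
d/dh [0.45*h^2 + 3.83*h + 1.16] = 0.9*h + 3.83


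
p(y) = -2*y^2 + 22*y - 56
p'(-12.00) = 70.00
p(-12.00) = -608.00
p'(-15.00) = 82.00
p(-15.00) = -836.00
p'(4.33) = 4.68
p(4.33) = 1.76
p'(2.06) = 13.76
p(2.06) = -19.17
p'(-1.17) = 26.68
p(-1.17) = -84.48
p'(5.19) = 1.24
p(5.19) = 4.31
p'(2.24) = 13.04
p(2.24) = -16.76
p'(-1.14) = 26.56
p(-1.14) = -83.68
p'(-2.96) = 33.84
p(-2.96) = -138.64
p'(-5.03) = 42.12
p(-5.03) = -217.26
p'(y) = 22 - 4*y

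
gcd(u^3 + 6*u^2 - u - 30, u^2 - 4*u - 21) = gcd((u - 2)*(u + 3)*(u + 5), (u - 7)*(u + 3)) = u + 3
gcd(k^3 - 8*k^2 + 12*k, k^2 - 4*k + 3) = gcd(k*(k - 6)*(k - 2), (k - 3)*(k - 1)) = 1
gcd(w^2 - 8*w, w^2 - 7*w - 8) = w - 8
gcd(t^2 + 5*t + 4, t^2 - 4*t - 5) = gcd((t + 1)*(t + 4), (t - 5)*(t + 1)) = t + 1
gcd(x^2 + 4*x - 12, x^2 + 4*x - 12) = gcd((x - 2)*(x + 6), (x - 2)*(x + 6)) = x^2 + 4*x - 12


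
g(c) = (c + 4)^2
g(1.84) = 34.11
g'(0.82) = 9.64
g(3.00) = 49.00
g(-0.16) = 14.75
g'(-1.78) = 4.44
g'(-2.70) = 2.60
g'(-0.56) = 6.88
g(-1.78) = 4.93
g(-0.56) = 11.83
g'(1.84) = 11.68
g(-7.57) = 12.74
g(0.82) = 23.23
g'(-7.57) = -7.14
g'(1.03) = 10.06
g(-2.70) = 1.69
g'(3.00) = 14.00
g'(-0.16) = 7.68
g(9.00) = 169.00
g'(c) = 2*c + 8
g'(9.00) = 26.00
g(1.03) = 25.30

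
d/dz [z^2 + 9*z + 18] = 2*z + 9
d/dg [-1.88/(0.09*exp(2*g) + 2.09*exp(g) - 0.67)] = (0.3384*exp(g) + 3.9292)*exp(g)/(0.09*exp(2*g) + 2.09*exp(g) - 0.67)^2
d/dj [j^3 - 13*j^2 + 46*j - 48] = 3*j^2 - 26*j + 46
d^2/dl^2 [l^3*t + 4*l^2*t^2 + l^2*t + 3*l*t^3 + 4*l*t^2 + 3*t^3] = 2*t*(3*l + 4*t + 1)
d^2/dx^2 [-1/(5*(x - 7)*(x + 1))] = 2*(-(x - 7)^2 - (x - 7)*(x + 1) - (x + 1)^2)/(5*(x - 7)^3*(x + 1)^3)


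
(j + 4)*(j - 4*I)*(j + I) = j^3 + 4*j^2 - 3*I*j^2 + 4*j - 12*I*j + 16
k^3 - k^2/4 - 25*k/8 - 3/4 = (k - 2)*(k + 1/4)*(k + 3/2)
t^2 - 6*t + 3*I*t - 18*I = (t - 6)*(t + 3*I)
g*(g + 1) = g^2 + g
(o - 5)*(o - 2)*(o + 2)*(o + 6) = o^4 + o^3 - 34*o^2 - 4*o + 120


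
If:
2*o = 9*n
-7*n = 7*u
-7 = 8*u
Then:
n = 7/8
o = 63/16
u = -7/8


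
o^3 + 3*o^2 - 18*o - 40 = (o - 4)*(o + 2)*(o + 5)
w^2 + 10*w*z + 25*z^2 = (w + 5*z)^2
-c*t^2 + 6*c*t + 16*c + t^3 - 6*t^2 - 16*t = (-c + t)*(t - 8)*(t + 2)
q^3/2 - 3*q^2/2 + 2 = (q/2 + 1/2)*(q - 2)^2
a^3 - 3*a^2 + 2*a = a*(a - 2)*(a - 1)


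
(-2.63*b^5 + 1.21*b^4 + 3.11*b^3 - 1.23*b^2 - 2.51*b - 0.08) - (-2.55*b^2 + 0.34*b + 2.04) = -2.63*b^5 + 1.21*b^4 + 3.11*b^3 + 1.32*b^2 - 2.85*b - 2.12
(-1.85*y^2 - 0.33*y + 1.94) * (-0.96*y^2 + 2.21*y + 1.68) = 1.776*y^4 - 3.7717*y^3 - 5.6997*y^2 + 3.733*y + 3.2592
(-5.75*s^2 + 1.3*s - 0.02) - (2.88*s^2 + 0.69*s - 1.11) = -8.63*s^2 + 0.61*s + 1.09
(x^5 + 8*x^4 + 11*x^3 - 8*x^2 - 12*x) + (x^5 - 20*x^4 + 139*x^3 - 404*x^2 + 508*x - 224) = 2*x^5 - 12*x^4 + 150*x^3 - 412*x^2 + 496*x - 224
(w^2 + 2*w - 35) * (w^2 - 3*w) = w^4 - w^3 - 41*w^2 + 105*w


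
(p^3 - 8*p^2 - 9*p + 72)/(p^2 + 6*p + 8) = (p^3 - 8*p^2 - 9*p + 72)/(p^2 + 6*p + 8)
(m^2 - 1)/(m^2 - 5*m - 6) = (m - 1)/(m - 6)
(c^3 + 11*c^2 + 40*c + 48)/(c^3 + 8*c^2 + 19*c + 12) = (c + 4)/(c + 1)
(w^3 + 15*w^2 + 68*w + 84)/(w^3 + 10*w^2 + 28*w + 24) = (w + 7)/(w + 2)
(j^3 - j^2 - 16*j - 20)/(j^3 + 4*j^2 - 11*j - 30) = (j^2 - 3*j - 10)/(j^2 + 2*j - 15)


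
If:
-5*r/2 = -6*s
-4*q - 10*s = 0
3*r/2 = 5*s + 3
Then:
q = 75/14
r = -36/7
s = -15/7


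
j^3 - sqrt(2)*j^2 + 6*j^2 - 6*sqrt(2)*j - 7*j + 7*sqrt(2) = (j - 1)*(j + 7)*(j - sqrt(2))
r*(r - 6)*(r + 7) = r^3 + r^2 - 42*r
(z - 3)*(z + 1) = z^2 - 2*z - 3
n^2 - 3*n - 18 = (n - 6)*(n + 3)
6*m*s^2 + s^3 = s^2*(6*m + s)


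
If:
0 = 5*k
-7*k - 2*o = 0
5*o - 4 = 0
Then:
No Solution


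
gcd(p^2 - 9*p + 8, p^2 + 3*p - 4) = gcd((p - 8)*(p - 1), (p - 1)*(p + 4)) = p - 1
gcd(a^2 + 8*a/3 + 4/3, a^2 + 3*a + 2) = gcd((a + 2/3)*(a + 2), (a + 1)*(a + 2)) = a + 2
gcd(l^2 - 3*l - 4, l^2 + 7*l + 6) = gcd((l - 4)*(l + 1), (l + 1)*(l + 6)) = l + 1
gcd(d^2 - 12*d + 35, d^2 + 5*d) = 1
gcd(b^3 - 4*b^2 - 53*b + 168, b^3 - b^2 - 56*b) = b^2 - b - 56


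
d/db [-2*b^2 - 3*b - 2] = -4*b - 3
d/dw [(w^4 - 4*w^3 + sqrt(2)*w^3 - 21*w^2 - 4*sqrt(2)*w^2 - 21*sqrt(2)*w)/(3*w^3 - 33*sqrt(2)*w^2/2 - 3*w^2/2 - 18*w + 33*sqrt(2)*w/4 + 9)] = 2*(4*w^6 - 44*sqrt(2)*w^5 - 4*w^5 - 24*w^4 + 135*sqrt(2)*w^4 + 32*sqrt(2)*w^3 + 284*w^3 - 652*w^2 - 141*sqrt(2)*w^2 - 504*w - 96*sqrt(2)*w - 252*sqrt(2))/(3*(8*w^6 - 88*sqrt(2)*w^5 - 8*w^5 + 88*sqrt(2)*w^4 + 390*w^4 - 388*w^3 + 506*sqrt(2)*w^3 - 528*sqrt(2)*w^2 + 385*w^2 - 288*w + 132*sqrt(2)*w + 72))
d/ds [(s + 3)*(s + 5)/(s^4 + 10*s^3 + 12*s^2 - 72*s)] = 2*(-s^4 - 11*s^3 - 44*s^2 - 45*s + 90)/(s^2*(s^5 + 14*s^4 + 40*s^3 - 144*s^2 - 432*s + 864))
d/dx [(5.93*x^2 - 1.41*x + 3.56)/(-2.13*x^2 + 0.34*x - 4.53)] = (-0.9871*x^2 - 38.5602*x + 5.1769)/(4.5369*x^4 - 1.4484*x^3 + 19.4134*x^2 - 3.0804*x + 20.5209)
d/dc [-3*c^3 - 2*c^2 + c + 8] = -9*c^2 - 4*c + 1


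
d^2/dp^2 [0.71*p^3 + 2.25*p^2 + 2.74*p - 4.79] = 4.26*p + 4.5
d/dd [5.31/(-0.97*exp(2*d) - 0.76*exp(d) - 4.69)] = (10.3014*exp(d) + 4.0356)*exp(d)/(0.97*exp(2*d) + 0.76*exp(d) + 4.69)^2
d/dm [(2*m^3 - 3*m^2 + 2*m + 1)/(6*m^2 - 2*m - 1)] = 2*m*(6*m^3 - 4*m^2 - 6*m - 3)/(36*m^4 - 24*m^3 - 8*m^2 + 4*m + 1)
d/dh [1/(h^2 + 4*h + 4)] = 2*(-h - 2)/(h^2 + 4*h + 4)^2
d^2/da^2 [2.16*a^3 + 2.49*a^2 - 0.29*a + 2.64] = 12.96*a + 4.98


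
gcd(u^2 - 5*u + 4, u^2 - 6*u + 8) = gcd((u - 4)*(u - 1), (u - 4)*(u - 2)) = u - 4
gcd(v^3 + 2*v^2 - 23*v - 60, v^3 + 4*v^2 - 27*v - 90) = v^2 - 2*v - 15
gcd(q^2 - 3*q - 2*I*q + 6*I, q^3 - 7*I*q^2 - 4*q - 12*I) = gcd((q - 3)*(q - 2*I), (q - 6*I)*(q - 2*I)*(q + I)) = q - 2*I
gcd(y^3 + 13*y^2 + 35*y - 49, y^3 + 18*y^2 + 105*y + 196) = y^2 + 14*y + 49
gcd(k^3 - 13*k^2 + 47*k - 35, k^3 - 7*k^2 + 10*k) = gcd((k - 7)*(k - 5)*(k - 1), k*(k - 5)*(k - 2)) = k - 5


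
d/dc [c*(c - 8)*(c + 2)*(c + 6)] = 4*c^3 - 104*c - 96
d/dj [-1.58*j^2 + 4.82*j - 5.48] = 4.82 - 3.16*j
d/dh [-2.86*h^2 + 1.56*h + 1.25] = 1.56 - 5.72*h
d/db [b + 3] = 1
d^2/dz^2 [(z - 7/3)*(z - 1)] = 2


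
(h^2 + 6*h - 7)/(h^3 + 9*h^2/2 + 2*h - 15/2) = 2*(h + 7)/(2*h^2 + 11*h + 15)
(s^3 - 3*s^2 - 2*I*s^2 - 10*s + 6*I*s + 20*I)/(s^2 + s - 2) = (s^2 - s*(5 + 2*I) + 10*I)/(s - 1)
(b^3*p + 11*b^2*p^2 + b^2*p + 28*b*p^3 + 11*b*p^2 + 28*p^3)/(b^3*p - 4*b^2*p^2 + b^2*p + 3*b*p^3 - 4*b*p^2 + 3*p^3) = (b^2 + 11*b*p + 28*p^2)/(b^2 - 4*b*p + 3*p^2)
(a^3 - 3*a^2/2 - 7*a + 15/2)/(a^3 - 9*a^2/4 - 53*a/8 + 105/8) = 4*(a - 1)/(4*a - 7)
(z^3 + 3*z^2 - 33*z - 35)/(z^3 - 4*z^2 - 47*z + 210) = (z + 1)/(z - 6)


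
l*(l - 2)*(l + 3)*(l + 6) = l^4 + 7*l^3 - 36*l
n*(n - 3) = n^2 - 3*n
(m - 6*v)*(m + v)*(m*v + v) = m^3*v - 5*m^2*v^2 + m^2*v - 6*m*v^3 - 5*m*v^2 - 6*v^3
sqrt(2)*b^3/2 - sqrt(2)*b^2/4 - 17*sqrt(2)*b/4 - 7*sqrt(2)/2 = (b - 7/2)*(b + 2)*(sqrt(2)*b/2 + sqrt(2)/2)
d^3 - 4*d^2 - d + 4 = (d - 4)*(d - 1)*(d + 1)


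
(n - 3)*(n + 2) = n^2 - n - 6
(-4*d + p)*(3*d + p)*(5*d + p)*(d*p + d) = -60*d^4*p - 60*d^4 - 17*d^3*p^2 - 17*d^3*p + 4*d^2*p^3 + 4*d^2*p^2 + d*p^4 + d*p^3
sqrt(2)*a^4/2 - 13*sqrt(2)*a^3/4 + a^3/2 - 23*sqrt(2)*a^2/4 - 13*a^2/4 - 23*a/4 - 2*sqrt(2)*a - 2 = (a - 8)*(a + 1/2)*(a + 1)*(sqrt(2)*a/2 + 1/2)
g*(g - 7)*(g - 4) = g^3 - 11*g^2 + 28*g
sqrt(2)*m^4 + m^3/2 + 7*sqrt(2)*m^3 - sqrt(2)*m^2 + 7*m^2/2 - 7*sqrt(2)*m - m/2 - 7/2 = (m - 1)*(m + 1)*(m + 7)*(sqrt(2)*m + 1/2)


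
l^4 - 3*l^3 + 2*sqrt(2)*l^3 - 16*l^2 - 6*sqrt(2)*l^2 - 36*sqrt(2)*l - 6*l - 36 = (l - 6)*(l + 3)*(l + sqrt(2))^2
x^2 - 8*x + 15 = (x - 5)*(x - 3)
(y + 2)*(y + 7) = y^2 + 9*y + 14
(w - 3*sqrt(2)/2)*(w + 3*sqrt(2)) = w^2 + 3*sqrt(2)*w/2 - 9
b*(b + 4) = b^2 + 4*b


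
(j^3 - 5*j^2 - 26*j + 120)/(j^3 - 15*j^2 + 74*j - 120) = (j + 5)/(j - 5)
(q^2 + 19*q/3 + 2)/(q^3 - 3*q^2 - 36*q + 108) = (q + 1/3)/(q^2 - 9*q + 18)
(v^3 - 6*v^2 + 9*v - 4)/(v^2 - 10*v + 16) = (v^3 - 6*v^2 + 9*v - 4)/(v^2 - 10*v + 16)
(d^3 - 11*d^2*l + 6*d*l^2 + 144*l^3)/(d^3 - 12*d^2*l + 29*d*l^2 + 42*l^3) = (d^2 - 5*d*l - 24*l^2)/(d^2 - 6*d*l - 7*l^2)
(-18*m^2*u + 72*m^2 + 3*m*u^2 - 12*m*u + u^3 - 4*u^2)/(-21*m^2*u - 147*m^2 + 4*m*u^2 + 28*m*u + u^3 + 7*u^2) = (6*m*u - 24*m + u^2 - 4*u)/(7*m*u + 49*m + u^2 + 7*u)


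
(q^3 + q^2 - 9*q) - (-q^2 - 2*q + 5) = q^3 + 2*q^2 - 7*q - 5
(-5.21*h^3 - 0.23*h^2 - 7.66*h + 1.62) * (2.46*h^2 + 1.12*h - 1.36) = -12.8166*h^5 - 6.401*h^4 - 12.0156*h^3 - 4.2812*h^2 + 12.232*h - 2.2032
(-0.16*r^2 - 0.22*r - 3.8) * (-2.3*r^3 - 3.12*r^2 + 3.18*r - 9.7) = 0.368*r^5 + 1.0052*r^4 + 8.9176*r^3 + 12.7084*r^2 - 9.95*r + 36.86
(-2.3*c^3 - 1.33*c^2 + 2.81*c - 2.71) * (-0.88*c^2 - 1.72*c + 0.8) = 2.024*c^5 + 5.1264*c^4 - 2.0252*c^3 - 3.5124*c^2 + 6.9092*c - 2.168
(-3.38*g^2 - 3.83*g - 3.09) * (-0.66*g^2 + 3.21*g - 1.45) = 2.2308*g^4 - 8.322*g^3 - 5.3539*g^2 - 4.3654*g + 4.4805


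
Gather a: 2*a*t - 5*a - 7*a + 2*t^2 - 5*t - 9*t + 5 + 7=a*(2*t - 12) + 2*t^2 - 14*t + 12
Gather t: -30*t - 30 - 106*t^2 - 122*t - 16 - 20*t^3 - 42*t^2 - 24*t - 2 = -20*t^3 - 148*t^2 - 176*t - 48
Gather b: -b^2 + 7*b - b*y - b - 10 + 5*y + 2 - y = -b^2 + b*(6 - y) + 4*y - 8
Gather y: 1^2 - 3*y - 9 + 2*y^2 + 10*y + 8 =2*y^2 + 7*y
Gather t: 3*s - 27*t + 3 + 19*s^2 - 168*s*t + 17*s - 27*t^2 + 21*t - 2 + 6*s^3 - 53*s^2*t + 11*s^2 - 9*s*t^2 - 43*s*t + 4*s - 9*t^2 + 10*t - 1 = 6*s^3 + 30*s^2 + 24*s + t^2*(-9*s - 36) + t*(-53*s^2 - 211*s + 4)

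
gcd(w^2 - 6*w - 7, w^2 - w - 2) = w + 1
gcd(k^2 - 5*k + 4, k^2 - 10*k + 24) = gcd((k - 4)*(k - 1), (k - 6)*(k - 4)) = k - 4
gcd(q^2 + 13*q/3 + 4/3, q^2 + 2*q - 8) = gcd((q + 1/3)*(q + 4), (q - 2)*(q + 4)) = q + 4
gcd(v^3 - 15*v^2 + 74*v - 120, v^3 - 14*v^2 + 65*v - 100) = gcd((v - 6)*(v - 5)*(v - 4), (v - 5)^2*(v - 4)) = v^2 - 9*v + 20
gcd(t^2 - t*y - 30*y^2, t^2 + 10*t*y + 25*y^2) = t + 5*y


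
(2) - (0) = 2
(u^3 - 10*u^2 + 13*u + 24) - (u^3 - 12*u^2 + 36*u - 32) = 2*u^2 - 23*u + 56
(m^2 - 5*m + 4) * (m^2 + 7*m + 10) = m^4 + 2*m^3 - 21*m^2 - 22*m + 40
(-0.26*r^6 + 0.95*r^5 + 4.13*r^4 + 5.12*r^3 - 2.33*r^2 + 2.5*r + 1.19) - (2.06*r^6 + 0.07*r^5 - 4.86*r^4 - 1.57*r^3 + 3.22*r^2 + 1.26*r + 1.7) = -2.32*r^6 + 0.88*r^5 + 8.99*r^4 + 6.69*r^3 - 5.55*r^2 + 1.24*r - 0.51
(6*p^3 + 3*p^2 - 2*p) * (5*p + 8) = 30*p^4 + 63*p^3 + 14*p^2 - 16*p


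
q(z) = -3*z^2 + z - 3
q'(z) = 1 - 6*z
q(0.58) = -3.43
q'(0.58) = -2.48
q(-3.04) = -33.76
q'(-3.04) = 19.24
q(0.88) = -4.44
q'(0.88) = -4.28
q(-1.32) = -9.55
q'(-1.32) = 8.92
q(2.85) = -24.52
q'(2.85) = -16.10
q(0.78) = -4.05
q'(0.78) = -3.68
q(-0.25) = -3.44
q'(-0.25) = 2.50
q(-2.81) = -29.50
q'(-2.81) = 17.86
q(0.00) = -3.00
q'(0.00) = 1.00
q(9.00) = -237.00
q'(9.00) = -53.00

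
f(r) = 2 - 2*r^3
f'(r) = -6*r^2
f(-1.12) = 4.81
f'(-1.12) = -7.53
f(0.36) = 1.91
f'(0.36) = -0.78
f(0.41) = 1.86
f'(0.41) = -1.01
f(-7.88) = 980.61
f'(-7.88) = -372.57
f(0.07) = 2.00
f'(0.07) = -0.03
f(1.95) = -12.83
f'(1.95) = -22.82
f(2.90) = -46.78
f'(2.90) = -50.46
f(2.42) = -26.34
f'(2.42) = -35.14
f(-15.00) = 6752.00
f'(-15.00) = -1350.00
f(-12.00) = 3458.00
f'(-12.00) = -864.00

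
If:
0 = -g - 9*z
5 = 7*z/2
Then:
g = -90/7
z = 10/7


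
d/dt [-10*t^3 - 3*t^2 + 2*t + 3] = -30*t^2 - 6*t + 2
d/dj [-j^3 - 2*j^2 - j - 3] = -3*j^2 - 4*j - 1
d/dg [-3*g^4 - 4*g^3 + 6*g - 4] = -12*g^3 - 12*g^2 + 6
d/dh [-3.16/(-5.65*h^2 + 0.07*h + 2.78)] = (0.2212 - 35.708*h)/(-5.65*h^2 + 0.07*h + 2.78)^2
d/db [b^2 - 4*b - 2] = 2*b - 4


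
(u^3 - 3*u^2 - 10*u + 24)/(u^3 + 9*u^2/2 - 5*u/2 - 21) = 2*(u - 4)/(2*u + 7)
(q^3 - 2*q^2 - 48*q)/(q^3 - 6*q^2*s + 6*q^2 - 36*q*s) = (q - 8)/(q - 6*s)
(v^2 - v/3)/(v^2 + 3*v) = (v - 1/3)/(v + 3)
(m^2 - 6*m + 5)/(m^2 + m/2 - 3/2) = 2*(m - 5)/(2*m + 3)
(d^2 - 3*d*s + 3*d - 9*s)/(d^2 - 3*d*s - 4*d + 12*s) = (d + 3)/(d - 4)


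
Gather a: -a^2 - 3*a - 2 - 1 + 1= -a^2 - 3*a - 2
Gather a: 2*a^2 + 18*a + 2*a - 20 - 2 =2*a^2 + 20*a - 22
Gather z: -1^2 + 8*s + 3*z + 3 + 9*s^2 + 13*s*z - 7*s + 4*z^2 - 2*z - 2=9*s^2 + s + 4*z^2 + z*(13*s + 1)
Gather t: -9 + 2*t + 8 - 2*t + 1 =0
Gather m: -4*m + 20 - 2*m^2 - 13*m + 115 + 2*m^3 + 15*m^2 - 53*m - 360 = 2*m^3 + 13*m^2 - 70*m - 225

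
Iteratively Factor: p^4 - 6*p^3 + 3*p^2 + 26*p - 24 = (p - 4)*(p^3 - 2*p^2 - 5*p + 6) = (p - 4)*(p + 2)*(p^2 - 4*p + 3) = (p - 4)*(p - 3)*(p + 2)*(p - 1)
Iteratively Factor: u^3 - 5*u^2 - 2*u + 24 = (u - 4)*(u^2 - u - 6) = (u - 4)*(u + 2)*(u - 3)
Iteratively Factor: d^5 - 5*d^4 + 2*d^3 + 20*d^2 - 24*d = (d - 2)*(d^4 - 3*d^3 - 4*d^2 + 12*d) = (d - 2)^2*(d^3 - d^2 - 6*d) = d*(d - 2)^2*(d^2 - d - 6) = d*(d - 2)^2*(d + 2)*(d - 3)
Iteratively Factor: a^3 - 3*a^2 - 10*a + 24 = (a + 3)*(a^2 - 6*a + 8) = (a - 4)*(a + 3)*(a - 2)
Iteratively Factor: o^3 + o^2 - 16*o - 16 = (o + 1)*(o^2 - 16) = (o - 4)*(o + 1)*(o + 4)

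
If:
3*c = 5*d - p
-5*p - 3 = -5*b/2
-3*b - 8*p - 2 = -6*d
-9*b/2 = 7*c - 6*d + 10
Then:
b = -788/895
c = -1918/895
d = -1337/895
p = -931/895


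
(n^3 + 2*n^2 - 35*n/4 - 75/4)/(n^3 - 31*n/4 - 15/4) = (2*n + 5)/(2*n + 1)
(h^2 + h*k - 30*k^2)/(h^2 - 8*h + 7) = (h^2 + h*k - 30*k^2)/(h^2 - 8*h + 7)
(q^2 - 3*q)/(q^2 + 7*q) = (q - 3)/(q + 7)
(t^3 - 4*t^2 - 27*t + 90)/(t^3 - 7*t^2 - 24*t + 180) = (t - 3)/(t - 6)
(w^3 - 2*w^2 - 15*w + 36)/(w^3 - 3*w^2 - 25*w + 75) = (w^2 + w - 12)/(w^2 - 25)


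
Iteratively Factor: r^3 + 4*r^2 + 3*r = (r + 3)*(r^2 + r) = r*(r + 3)*(r + 1)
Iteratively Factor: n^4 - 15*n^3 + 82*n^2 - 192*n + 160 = (n - 2)*(n^3 - 13*n^2 + 56*n - 80) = (n - 4)*(n - 2)*(n^2 - 9*n + 20) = (n - 4)^2*(n - 2)*(n - 5)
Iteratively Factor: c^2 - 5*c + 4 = (c - 1)*(c - 4)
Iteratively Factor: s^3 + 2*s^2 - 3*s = (s + 3)*(s^2 - s) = s*(s + 3)*(s - 1)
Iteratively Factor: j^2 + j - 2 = (j + 2)*(j - 1)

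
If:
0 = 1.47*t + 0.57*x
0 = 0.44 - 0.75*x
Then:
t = -0.23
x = 0.59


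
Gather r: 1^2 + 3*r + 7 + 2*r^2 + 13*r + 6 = 2*r^2 + 16*r + 14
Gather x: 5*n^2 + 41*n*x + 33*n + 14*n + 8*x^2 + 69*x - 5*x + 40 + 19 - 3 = 5*n^2 + 47*n + 8*x^2 + x*(41*n + 64) + 56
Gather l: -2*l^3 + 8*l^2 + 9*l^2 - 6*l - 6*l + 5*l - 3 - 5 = -2*l^3 + 17*l^2 - 7*l - 8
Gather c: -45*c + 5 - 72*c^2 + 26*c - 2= -72*c^2 - 19*c + 3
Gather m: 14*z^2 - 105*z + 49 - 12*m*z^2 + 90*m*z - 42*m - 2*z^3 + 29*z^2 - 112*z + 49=m*(-12*z^2 + 90*z - 42) - 2*z^3 + 43*z^2 - 217*z + 98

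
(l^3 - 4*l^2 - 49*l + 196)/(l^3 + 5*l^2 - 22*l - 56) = (l - 7)/(l + 2)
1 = 1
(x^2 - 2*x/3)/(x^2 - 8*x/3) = (3*x - 2)/(3*x - 8)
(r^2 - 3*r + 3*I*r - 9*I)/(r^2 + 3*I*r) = (r - 3)/r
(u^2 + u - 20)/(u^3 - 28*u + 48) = (u + 5)/(u^2 + 4*u - 12)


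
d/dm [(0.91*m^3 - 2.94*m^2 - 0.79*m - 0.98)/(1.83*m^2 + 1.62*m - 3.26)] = (1.6653*m^4 + 2.9484*m^3 - 12.2169*m^2 + 22.7556*m + 4.163)/(3.3489*m^4 + 5.9292*m^3 - 9.3072*m^2 - 10.5624*m + 10.6276)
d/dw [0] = 0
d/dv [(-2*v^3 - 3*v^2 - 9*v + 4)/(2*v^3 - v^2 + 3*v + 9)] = (8*v^4 + 24*v^3 - 96*v^2 - 46*v - 93)/(4*v^6 - 4*v^5 + 13*v^4 + 30*v^3 - 9*v^2 + 54*v + 81)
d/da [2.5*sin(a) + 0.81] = 2.5*cos(a)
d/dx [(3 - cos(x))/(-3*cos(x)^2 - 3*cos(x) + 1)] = (3*cos(x)^2 - 18*cos(x) - 8)*sin(x)/(-3*sin(x)^2 + 3*cos(x) + 2)^2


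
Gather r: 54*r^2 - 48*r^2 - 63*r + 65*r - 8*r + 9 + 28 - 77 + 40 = 6*r^2 - 6*r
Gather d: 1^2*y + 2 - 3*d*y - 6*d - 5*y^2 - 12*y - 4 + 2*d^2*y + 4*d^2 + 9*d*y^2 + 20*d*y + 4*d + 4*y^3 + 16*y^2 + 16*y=d^2*(2*y + 4) + d*(9*y^2 + 17*y - 2) + 4*y^3 + 11*y^2 + 5*y - 2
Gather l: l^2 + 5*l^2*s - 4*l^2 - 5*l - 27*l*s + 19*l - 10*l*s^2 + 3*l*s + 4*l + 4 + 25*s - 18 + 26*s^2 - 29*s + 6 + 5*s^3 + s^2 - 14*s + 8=l^2*(5*s - 3) + l*(-10*s^2 - 24*s + 18) + 5*s^3 + 27*s^2 - 18*s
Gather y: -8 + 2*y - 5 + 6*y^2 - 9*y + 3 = 6*y^2 - 7*y - 10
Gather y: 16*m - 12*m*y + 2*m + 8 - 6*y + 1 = 18*m + y*(-12*m - 6) + 9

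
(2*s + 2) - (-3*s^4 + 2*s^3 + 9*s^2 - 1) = 3*s^4 - 2*s^3 - 9*s^2 + 2*s + 3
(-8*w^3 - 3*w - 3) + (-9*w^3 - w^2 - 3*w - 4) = -17*w^3 - w^2 - 6*w - 7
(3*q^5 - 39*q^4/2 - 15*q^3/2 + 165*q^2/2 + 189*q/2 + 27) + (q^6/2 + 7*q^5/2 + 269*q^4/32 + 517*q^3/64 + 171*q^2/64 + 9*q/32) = q^6/2 + 13*q^5/2 - 355*q^4/32 + 37*q^3/64 + 5451*q^2/64 + 3033*q/32 + 27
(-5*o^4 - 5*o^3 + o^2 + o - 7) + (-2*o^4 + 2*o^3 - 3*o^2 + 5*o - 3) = -7*o^4 - 3*o^3 - 2*o^2 + 6*o - 10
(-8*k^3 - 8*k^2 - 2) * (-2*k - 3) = 16*k^4 + 40*k^3 + 24*k^2 + 4*k + 6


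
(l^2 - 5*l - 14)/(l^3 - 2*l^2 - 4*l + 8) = (l - 7)/(l^2 - 4*l + 4)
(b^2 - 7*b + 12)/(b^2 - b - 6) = (b - 4)/(b + 2)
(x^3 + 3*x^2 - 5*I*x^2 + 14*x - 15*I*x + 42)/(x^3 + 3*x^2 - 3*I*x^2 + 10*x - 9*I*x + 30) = (x - 7*I)/(x - 5*I)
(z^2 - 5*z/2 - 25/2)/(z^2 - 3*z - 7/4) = 2*(-2*z^2 + 5*z + 25)/(-4*z^2 + 12*z + 7)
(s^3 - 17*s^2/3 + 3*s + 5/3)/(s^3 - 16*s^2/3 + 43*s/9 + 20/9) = 3*(s^2 - 6*s + 5)/(3*s^2 - 17*s + 20)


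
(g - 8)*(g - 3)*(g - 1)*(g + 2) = g^4 - 10*g^3 + 11*g^2 + 46*g - 48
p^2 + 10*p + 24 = (p + 4)*(p + 6)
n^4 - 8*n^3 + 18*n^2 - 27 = (n - 3)^3*(n + 1)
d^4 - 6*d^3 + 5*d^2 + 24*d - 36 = (d - 3)^2*(d - 2)*(d + 2)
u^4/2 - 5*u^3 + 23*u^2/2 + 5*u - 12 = (u/2 + 1/2)*(u - 6)*(u - 4)*(u - 1)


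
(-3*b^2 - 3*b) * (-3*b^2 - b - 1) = 9*b^4 + 12*b^3 + 6*b^2 + 3*b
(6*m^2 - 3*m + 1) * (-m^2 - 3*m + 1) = -6*m^4 - 15*m^3 + 14*m^2 - 6*m + 1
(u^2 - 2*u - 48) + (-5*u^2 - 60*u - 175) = -4*u^2 - 62*u - 223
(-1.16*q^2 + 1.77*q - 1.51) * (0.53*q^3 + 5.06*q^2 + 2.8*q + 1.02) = -0.6148*q^5 - 4.9315*q^4 + 4.9079*q^3 - 3.8678*q^2 - 2.4226*q - 1.5402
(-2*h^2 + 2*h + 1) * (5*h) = -10*h^3 + 10*h^2 + 5*h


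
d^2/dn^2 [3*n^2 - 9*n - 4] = 6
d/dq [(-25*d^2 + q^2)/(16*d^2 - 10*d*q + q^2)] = 2*(q*(16*d^2 - 10*d*q + q^2) - (5*d - q)*(25*d^2 - q^2))/(16*d^2 - 10*d*q + q^2)^2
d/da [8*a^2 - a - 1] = 16*a - 1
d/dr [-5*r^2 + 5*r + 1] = 5 - 10*r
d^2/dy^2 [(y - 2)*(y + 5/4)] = 2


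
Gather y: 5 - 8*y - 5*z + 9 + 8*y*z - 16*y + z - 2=y*(8*z - 24) - 4*z + 12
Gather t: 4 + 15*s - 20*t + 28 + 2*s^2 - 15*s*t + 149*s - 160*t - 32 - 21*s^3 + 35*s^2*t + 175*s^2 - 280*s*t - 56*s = -21*s^3 + 177*s^2 + 108*s + t*(35*s^2 - 295*s - 180)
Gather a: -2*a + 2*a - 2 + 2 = 0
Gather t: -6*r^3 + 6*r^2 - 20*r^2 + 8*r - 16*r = -6*r^3 - 14*r^2 - 8*r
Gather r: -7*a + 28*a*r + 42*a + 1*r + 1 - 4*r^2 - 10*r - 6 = 35*a - 4*r^2 + r*(28*a - 9) - 5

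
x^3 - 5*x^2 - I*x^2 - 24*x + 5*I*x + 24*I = (x - 8)*(x + 3)*(x - I)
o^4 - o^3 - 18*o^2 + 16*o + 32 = (o - 4)*(o - 2)*(o + 1)*(o + 4)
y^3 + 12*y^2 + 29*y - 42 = (y - 1)*(y + 6)*(y + 7)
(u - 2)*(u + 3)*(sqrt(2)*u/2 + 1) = sqrt(2)*u^3/2 + sqrt(2)*u^2/2 + u^2 - 3*sqrt(2)*u + u - 6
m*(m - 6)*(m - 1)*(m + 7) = m^4 - 43*m^2 + 42*m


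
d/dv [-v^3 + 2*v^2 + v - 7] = -3*v^2 + 4*v + 1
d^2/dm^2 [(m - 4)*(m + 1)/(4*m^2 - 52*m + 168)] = (5*m^3 - 69*m^2 + 267*m - 191)/(m^6 - 39*m^5 + 633*m^4 - 5473*m^3 + 26586*m^2 - 68796*m + 74088)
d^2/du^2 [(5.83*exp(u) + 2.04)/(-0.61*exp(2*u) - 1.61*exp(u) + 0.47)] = (-2.169343*exp(4*u) + 2.68930699999999*exp(3*u) - 16.039218*exp(2*u) - 12.038917*exp(u) - 2.831515)*exp(u)/(0.226981*exp(6*u) + 1.797243*exp(5*u) + 4.218882*exp(4*u) + 1.403759*exp(3*u) - 3.250614*exp(2*u) + 1.066947*exp(u) - 0.103823)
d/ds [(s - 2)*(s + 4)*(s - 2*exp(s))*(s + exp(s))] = -s^3*exp(s) + 4*s^3 - 4*s^2*exp(2*s) - 5*s^2*exp(s) + 6*s^2 - 12*s*exp(2*s) + 4*s*exp(s) - 16*s + 28*exp(2*s) + 8*exp(s)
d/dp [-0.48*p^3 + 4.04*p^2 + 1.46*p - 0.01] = -1.44*p^2 + 8.08*p + 1.46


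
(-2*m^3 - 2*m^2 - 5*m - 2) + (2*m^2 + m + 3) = -2*m^3 - 4*m + 1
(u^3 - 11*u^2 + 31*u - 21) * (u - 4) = u^4 - 15*u^3 + 75*u^2 - 145*u + 84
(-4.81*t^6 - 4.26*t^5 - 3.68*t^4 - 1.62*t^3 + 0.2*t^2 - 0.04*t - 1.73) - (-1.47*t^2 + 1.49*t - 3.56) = -4.81*t^6 - 4.26*t^5 - 3.68*t^4 - 1.62*t^3 + 1.67*t^2 - 1.53*t + 1.83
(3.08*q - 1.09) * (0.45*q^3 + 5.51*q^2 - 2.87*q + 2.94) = 1.386*q^4 + 16.4803*q^3 - 14.8455*q^2 + 12.1835*q - 3.2046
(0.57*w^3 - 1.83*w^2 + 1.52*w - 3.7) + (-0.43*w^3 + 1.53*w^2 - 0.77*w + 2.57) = 0.14*w^3 - 0.3*w^2 + 0.75*w - 1.13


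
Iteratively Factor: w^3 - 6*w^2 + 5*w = (w)*(w^2 - 6*w + 5) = w*(w - 5)*(w - 1)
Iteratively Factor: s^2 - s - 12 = (s + 3)*(s - 4)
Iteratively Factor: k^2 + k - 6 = (k - 2)*(k + 3)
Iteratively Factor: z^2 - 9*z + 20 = (z - 5)*(z - 4)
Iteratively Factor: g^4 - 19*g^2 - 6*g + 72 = (g - 4)*(g^3 + 4*g^2 - 3*g - 18) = (g - 4)*(g + 3)*(g^2 + g - 6) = (g - 4)*(g + 3)^2*(g - 2)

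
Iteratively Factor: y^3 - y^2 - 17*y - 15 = (y - 5)*(y^2 + 4*y + 3) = (y - 5)*(y + 3)*(y + 1)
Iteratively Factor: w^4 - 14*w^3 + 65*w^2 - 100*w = (w - 5)*(w^3 - 9*w^2 + 20*w) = (w - 5)*(w - 4)*(w^2 - 5*w) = (w - 5)^2*(w - 4)*(w)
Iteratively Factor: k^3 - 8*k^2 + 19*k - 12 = (k - 4)*(k^2 - 4*k + 3) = (k - 4)*(k - 3)*(k - 1)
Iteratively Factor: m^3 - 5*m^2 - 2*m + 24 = (m + 2)*(m^2 - 7*m + 12) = (m - 4)*(m + 2)*(m - 3)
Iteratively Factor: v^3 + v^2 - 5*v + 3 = (v - 1)*(v^2 + 2*v - 3) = (v - 1)^2*(v + 3)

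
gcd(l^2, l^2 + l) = l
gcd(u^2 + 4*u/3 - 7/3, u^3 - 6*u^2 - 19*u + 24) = u - 1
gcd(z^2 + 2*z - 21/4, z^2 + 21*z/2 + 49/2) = z + 7/2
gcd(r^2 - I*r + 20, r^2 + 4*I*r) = r + 4*I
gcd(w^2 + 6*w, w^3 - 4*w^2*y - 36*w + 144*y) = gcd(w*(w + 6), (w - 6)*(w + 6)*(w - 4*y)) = w + 6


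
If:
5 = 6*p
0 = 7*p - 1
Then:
No Solution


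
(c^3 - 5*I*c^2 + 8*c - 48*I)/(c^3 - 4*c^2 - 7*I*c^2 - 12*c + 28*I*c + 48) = (c^2 - I*c + 12)/(c^2 - c*(4 + 3*I) + 12*I)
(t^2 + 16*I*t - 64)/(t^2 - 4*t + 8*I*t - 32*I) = (t + 8*I)/(t - 4)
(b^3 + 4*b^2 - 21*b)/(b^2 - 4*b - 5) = b*(-b^2 - 4*b + 21)/(-b^2 + 4*b + 5)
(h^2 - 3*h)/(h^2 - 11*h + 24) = h/(h - 8)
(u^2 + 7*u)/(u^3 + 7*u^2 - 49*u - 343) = u/(u^2 - 49)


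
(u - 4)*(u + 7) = u^2 + 3*u - 28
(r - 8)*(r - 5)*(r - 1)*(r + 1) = r^4 - 13*r^3 + 39*r^2 + 13*r - 40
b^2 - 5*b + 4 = (b - 4)*(b - 1)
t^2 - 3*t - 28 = (t - 7)*(t + 4)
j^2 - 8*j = j*(j - 8)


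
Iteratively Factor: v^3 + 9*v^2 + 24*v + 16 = (v + 4)*(v^2 + 5*v + 4) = (v + 1)*(v + 4)*(v + 4)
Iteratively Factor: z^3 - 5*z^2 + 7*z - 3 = (z - 3)*(z^2 - 2*z + 1) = (z - 3)*(z - 1)*(z - 1)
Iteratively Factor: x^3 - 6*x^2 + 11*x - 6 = (x - 2)*(x^2 - 4*x + 3) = (x - 2)*(x - 1)*(x - 3)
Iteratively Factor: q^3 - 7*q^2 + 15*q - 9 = (q - 1)*(q^2 - 6*q + 9) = (q - 3)*(q - 1)*(q - 3)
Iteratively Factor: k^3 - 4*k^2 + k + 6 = (k - 3)*(k^2 - k - 2) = (k - 3)*(k - 2)*(k + 1)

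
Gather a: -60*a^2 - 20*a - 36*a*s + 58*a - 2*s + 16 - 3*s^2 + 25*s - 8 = -60*a^2 + a*(38 - 36*s) - 3*s^2 + 23*s + 8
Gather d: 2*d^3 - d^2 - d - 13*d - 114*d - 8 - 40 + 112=2*d^3 - d^2 - 128*d + 64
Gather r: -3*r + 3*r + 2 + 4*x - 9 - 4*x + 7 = 0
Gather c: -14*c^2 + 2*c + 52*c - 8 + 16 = -14*c^2 + 54*c + 8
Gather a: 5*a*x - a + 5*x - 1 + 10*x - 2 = a*(5*x - 1) + 15*x - 3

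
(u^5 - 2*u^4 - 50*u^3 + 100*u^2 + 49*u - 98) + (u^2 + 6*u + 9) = u^5 - 2*u^4 - 50*u^3 + 101*u^2 + 55*u - 89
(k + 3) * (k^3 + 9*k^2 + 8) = k^4 + 12*k^3 + 27*k^2 + 8*k + 24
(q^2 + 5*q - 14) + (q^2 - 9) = 2*q^2 + 5*q - 23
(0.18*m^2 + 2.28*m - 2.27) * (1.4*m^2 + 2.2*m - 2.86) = 0.252*m^4 + 3.588*m^3 + 1.3232*m^2 - 11.5148*m + 6.4922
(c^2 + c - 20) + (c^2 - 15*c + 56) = 2*c^2 - 14*c + 36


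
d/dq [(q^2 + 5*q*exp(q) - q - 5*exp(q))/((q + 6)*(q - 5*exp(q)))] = ((q + 6)*(q - 5*exp(q))*(5*q*exp(q) + 2*q - 1) + (q + 6)*(5*exp(q) - 1)*(q^2 + 5*q*exp(q) - q - 5*exp(q)) + (q - 5*exp(q))*(-q^2 - 5*q*exp(q) + q + 5*exp(q)))/((q + 6)^2*(q - 5*exp(q))^2)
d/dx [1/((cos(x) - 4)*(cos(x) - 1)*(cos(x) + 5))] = 3*(cos(x)^2 - 7)*sin(x)/((cos(x) - 4)^2*(cos(x) - 1)^2*(cos(x) + 5)^2)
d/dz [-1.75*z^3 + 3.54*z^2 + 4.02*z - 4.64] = -5.25*z^2 + 7.08*z + 4.02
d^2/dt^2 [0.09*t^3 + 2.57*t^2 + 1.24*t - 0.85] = 0.54*t + 5.14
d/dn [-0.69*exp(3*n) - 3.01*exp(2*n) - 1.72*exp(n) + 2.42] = (-2.07*exp(2*n) - 6.02*exp(n) - 1.72)*exp(n)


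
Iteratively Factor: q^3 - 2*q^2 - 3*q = (q - 3)*(q^2 + q) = q*(q - 3)*(q + 1)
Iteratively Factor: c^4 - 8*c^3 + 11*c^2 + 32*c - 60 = (c - 5)*(c^3 - 3*c^2 - 4*c + 12) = (c - 5)*(c - 3)*(c^2 - 4) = (c - 5)*(c - 3)*(c - 2)*(c + 2)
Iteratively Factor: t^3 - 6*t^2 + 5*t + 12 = (t + 1)*(t^2 - 7*t + 12) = (t - 4)*(t + 1)*(t - 3)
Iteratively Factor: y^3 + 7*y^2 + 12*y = (y)*(y^2 + 7*y + 12) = y*(y + 4)*(y + 3)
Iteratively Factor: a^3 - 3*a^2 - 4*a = (a - 4)*(a^2 + a) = (a - 4)*(a + 1)*(a)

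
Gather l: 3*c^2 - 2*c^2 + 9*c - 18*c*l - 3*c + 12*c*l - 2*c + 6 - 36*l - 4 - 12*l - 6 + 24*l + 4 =c^2 + 4*c + l*(-6*c - 24)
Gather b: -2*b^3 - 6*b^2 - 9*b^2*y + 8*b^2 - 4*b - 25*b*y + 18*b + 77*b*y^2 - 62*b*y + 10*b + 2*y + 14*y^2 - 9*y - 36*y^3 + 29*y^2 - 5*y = -2*b^3 + b^2*(2 - 9*y) + b*(77*y^2 - 87*y + 24) - 36*y^3 + 43*y^2 - 12*y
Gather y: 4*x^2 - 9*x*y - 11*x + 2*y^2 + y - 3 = 4*x^2 - 11*x + 2*y^2 + y*(1 - 9*x) - 3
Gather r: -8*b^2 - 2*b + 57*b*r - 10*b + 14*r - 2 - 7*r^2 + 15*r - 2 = -8*b^2 - 12*b - 7*r^2 + r*(57*b + 29) - 4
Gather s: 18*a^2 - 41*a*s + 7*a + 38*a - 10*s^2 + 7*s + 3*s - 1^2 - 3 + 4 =18*a^2 + 45*a - 10*s^2 + s*(10 - 41*a)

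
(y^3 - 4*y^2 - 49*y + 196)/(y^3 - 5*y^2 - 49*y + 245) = (y - 4)/(y - 5)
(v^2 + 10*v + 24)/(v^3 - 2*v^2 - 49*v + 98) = (v^2 + 10*v + 24)/(v^3 - 2*v^2 - 49*v + 98)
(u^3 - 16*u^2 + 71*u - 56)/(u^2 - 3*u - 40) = (u^2 - 8*u + 7)/(u + 5)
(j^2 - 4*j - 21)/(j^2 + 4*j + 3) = (j - 7)/(j + 1)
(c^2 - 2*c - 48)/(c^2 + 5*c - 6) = (c - 8)/(c - 1)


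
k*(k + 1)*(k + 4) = k^3 + 5*k^2 + 4*k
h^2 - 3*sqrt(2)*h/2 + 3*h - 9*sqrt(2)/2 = (h + 3)*(h - 3*sqrt(2)/2)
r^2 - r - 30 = (r - 6)*(r + 5)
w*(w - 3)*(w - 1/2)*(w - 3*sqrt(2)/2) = w^4 - 7*w^3/2 - 3*sqrt(2)*w^3/2 + 3*w^2/2 + 21*sqrt(2)*w^2/4 - 9*sqrt(2)*w/4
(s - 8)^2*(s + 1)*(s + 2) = s^4 - 13*s^3 + 18*s^2 + 160*s + 128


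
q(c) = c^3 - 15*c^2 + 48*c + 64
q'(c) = 3*c^2 - 30*c + 48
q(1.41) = 104.66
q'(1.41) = 11.66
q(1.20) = 101.73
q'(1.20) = 16.32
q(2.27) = 107.36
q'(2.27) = -4.64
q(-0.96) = 3.21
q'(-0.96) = 79.56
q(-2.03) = -103.62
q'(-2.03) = 121.26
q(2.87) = 101.85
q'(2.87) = -13.39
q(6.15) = 24.47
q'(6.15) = -23.03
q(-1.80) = -76.83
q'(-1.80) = 111.72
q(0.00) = 64.00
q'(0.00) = 48.00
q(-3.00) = -242.00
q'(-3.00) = 165.00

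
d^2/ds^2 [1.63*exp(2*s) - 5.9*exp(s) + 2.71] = (6.52*exp(s) - 5.9)*exp(s)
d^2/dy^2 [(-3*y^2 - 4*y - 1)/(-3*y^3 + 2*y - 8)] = 2*(27*y^6 + 108*y^5 + 108*y^4 - 480*y^3 - 594*y^2 - 72*y + 260)/(27*y^9 - 54*y^7 + 216*y^6 + 36*y^5 - 288*y^4 + 568*y^3 + 96*y^2 - 384*y + 512)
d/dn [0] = 0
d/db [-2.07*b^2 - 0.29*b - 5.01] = -4.14*b - 0.29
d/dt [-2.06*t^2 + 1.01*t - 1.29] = 1.01 - 4.12*t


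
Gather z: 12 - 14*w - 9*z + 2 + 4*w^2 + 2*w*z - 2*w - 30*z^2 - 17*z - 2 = 4*w^2 - 16*w - 30*z^2 + z*(2*w - 26) + 12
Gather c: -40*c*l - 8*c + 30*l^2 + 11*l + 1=c*(-40*l - 8) + 30*l^2 + 11*l + 1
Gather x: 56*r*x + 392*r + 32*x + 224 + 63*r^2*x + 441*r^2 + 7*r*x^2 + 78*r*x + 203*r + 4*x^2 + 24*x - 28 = 441*r^2 + 595*r + x^2*(7*r + 4) + x*(63*r^2 + 134*r + 56) + 196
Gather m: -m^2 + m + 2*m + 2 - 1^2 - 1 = -m^2 + 3*m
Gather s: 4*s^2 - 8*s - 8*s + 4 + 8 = 4*s^2 - 16*s + 12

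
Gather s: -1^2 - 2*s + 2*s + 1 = 0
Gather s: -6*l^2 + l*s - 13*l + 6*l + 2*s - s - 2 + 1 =-6*l^2 - 7*l + s*(l + 1) - 1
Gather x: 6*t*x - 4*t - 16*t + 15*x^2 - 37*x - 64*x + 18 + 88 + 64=-20*t + 15*x^2 + x*(6*t - 101) + 170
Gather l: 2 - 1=1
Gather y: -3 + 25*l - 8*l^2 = -8*l^2 + 25*l - 3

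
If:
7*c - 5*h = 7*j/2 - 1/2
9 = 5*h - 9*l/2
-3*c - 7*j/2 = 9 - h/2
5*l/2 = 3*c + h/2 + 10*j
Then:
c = -30743/9862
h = -19431/4931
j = -2280/4931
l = -31452/4931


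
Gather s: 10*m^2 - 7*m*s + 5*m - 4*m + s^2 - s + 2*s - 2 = 10*m^2 + m + s^2 + s*(1 - 7*m) - 2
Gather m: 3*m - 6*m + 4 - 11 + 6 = -3*m - 1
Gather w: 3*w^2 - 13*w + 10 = 3*w^2 - 13*w + 10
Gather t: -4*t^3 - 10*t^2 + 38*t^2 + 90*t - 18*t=-4*t^3 + 28*t^2 + 72*t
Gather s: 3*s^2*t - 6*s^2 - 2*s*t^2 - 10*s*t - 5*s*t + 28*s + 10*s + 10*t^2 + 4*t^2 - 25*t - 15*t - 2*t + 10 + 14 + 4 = s^2*(3*t - 6) + s*(-2*t^2 - 15*t + 38) + 14*t^2 - 42*t + 28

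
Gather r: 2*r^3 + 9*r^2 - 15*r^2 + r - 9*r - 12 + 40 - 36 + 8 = 2*r^3 - 6*r^2 - 8*r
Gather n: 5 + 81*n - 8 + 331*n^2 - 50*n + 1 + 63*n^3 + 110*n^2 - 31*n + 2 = 63*n^3 + 441*n^2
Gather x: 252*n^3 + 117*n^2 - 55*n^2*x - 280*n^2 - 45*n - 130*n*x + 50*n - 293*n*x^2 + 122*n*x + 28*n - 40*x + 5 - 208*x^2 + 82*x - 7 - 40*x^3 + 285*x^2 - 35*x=252*n^3 - 163*n^2 + 33*n - 40*x^3 + x^2*(77 - 293*n) + x*(-55*n^2 - 8*n + 7) - 2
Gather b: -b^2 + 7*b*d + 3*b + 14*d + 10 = -b^2 + b*(7*d + 3) + 14*d + 10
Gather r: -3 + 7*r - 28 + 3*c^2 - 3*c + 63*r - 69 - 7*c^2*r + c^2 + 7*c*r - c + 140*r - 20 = 4*c^2 - 4*c + r*(-7*c^2 + 7*c + 210) - 120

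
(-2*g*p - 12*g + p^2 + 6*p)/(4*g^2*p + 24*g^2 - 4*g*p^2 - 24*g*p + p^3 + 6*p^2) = 1/(-2*g + p)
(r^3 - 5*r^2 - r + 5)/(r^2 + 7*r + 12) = (r^3 - 5*r^2 - r + 5)/(r^2 + 7*r + 12)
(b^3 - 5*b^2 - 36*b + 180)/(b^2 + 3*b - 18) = (b^2 - 11*b + 30)/(b - 3)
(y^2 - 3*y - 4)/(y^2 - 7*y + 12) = (y + 1)/(y - 3)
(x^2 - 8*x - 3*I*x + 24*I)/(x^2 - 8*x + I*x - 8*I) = (x - 3*I)/(x + I)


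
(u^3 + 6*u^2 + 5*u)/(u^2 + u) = u + 5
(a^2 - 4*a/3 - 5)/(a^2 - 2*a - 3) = (a + 5/3)/(a + 1)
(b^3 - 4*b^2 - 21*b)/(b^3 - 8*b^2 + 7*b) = (b + 3)/(b - 1)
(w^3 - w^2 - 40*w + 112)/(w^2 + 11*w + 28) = (w^2 - 8*w + 16)/(w + 4)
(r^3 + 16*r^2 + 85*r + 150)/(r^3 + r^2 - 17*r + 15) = (r^2 + 11*r + 30)/(r^2 - 4*r + 3)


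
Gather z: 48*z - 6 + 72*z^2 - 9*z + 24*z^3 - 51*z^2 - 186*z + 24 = 24*z^3 + 21*z^2 - 147*z + 18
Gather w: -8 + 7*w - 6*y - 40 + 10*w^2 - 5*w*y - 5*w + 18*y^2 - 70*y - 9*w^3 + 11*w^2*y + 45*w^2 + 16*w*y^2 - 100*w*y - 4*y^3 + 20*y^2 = -9*w^3 + w^2*(11*y + 55) + w*(16*y^2 - 105*y + 2) - 4*y^3 + 38*y^2 - 76*y - 48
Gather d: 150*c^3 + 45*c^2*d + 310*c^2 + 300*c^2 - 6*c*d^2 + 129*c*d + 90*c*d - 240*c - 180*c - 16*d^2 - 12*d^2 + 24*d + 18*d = 150*c^3 + 610*c^2 - 420*c + d^2*(-6*c - 28) + d*(45*c^2 + 219*c + 42)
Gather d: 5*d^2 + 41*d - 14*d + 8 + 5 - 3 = 5*d^2 + 27*d + 10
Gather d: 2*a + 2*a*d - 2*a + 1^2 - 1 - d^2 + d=-d^2 + d*(2*a + 1)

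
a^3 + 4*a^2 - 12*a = a*(a - 2)*(a + 6)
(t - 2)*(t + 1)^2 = t^3 - 3*t - 2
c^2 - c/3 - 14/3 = (c - 7/3)*(c + 2)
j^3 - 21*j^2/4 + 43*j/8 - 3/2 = (j - 4)*(j - 3/4)*(j - 1/2)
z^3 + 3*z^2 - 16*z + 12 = (z - 2)*(z - 1)*(z + 6)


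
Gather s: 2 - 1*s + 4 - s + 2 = 8 - 2*s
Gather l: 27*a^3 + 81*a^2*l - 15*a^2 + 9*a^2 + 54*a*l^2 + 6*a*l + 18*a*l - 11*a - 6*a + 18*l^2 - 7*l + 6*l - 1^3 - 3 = 27*a^3 - 6*a^2 - 17*a + l^2*(54*a + 18) + l*(81*a^2 + 24*a - 1) - 4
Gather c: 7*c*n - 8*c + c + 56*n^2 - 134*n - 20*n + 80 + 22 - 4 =c*(7*n - 7) + 56*n^2 - 154*n + 98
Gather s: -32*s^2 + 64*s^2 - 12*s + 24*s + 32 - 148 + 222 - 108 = 32*s^2 + 12*s - 2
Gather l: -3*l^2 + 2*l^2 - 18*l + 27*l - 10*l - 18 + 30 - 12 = -l^2 - l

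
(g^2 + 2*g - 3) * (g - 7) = g^3 - 5*g^2 - 17*g + 21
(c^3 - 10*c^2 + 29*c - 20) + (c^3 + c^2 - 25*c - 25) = 2*c^3 - 9*c^2 + 4*c - 45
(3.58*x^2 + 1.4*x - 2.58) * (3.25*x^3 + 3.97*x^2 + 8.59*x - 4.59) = 11.635*x^5 + 18.7626*x^4 + 27.9252*x^3 - 14.6488*x^2 - 28.5882*x + 11.8422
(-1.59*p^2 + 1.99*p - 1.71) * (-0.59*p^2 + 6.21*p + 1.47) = 0.9381*p^4 - 11.048*p^3 + 11.0295*p^2 - 7.6938*p - 2.5137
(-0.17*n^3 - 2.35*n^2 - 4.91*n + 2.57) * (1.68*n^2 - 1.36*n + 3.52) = -0.2856*n^5 - 3.7168*n^4 - 5.6512*n^3 + 2.7232*n^2 - 20.7784*n + 9.0464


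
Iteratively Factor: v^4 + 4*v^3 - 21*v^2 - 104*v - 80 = (v - 5)*(v^3 + 9*v^2 + 24*v + 16) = (v - 5)*(v + 4)*(v^2 + 5*v + 4) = (v - 5)*(v + 1)*(v + 4)*(v + 4)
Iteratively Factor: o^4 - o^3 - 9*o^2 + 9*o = (o)*(o^3 - o^2 - 9*o + 9) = o*(o - 3)*(o^2 + 2*o - 3) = o*(o - 3)*(o - 1)*(o + 3)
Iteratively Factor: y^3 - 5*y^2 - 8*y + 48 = (y - 4)*(y^2 - y - 12) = (y - 4)^2*(y + 3)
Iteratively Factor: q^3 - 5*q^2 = (q)*(q^2 - 5*q) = q^2*(q - 5)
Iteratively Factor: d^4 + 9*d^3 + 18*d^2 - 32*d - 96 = (d + 4)*(d^3 + 5*d^2 - 2*d - 24) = (d + 3)*(d + 4)*(d^2 + 2*d - 8) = (d + 3)*(d + 4)^2*(d - 2)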